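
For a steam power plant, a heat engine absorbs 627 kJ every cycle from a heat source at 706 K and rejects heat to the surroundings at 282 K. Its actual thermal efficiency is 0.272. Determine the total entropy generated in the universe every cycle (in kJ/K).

W = η·Q_H = 0.272 × 627 = 170.5 kJ, so Q_C = Q_H − W = 456.5 kJ.
The hot reservoir loses entropy Q_H/T_H = 627/706.00 = 0.8881 kJ/K; the cold reservoir gains Q_C/T_C = 456.5/282.00 = 1.619 kJ/K.
ΔS_univ = −Q_H/T_H + Q_C/T_C = 0.7305 kJ/K (> 0, since η = 0.272 < η_Carnot = 0.601).

ΔS_univ ≈ 0.7305 kJ/K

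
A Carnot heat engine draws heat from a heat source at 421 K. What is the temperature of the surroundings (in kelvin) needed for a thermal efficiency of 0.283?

T_C ≈ 302 K

From η = 1 − T_C/T_H, T_C = T_H·(1 − η) = 421.00 × (1 − 0.283) = 302 K.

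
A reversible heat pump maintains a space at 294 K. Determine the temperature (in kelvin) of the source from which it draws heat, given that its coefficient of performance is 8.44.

T_C ≈ 259.2 K

COP_HP = T_H/(T_H − T_C) ⇒ T_C = T_H·(COP_HP − 1)/COP_HP = 294.00 × (8.44 − 1)/8.44 = 259.2 K.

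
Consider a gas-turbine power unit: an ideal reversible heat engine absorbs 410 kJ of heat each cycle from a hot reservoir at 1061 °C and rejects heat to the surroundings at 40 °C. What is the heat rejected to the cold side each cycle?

Q_C ≈ 96.23 kJ

T_H = 1061 °C → 1061 + 273.15 = 1334.15 K.
T_C = 40 °C → 40 + 273.15 = 313.15 K.
The Carnot efficiency is η = 1 − T_C/T_H = 1 − 313.15/1334.15 = 0.7653.
For a reversible cycle Q_C/Q_H = T_C/T_H, so Q_C = 410 × 313.15/1334.15 = 96.23 kJ.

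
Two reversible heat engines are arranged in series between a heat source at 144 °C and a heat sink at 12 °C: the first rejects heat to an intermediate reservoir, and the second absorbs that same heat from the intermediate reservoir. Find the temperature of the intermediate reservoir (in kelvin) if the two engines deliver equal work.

T_m ≈ 351 K

T_H = 144 °C → 144 + 273.15 = 417.15 K.
T_C = 12 °C → 12 + 273.15 = 285.15 K.
For reversible stages Q_m = Q_H·(T_m/T_H). Setting W₁ = Q_H(1 − T_m/T_H) equal to W₂ = Q_m(1 − T_C/T_m) = Q_H·(T_m − T_C)/T_H gives T_H − T_m = T_m − T_C, so T_m = (T_H + T_C)/2 = (417.15 + 285.15)/2 = 351 K.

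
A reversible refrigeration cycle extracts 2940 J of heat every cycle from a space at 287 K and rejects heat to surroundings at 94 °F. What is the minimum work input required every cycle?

W_in ≈ 211 J

T_H = 94 °F → (94 − 32) × 5/9 = 34.44 °C = 307.59 K.
The reversible coefficient of performance is COP_R = T_C/(T_H − T_C) = 287.00/20.59 = 13.9358.
W = Q_C/COP_R = 2940/13.9358 = 211 J.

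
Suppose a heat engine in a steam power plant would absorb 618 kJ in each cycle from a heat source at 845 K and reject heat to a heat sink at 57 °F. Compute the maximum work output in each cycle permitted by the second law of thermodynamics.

W_max ≈ 408 kJ

T_C = 57 °F → (57 − 32) × 5/9 = 13.89 °C = 287.04 K.
The second-law ceiling is the Carnot efficiency, η_max = 1 − T_C/T_H = 1 − 287.04/845.00 = 0.6603.
W_max = η_max · Q_H = 0.6603 × 618 = 408 kJ.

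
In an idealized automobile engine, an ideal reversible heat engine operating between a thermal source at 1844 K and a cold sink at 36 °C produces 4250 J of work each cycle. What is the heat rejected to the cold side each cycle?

Q_C ≈ 856.0 J

T_C = 36 °C → 36 + 273.15 = 309.15 K.
For a reversible engine, η = 1 − T_C/T_H = 1 − 309.15/1844.00 = 0.8323.
Since Q_C/Q_H = T_C/T_H and Q_H = W/η, Q_C = W·T_C/(T_H − T_C) = 4250 × 309.15/1534.85 = 856.0 J.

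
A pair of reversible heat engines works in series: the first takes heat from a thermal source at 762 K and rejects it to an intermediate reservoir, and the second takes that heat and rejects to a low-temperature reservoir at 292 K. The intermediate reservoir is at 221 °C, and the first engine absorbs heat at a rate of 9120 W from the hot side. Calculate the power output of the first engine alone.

Ẇ₁ ≈ 3210 W

T_m = 221 °C → 221 + 273.15 = 494.15 K.
First-stage efficiency η₁ = 1 − T_m/T_H = 1 − 494.15/762.00 = 0.3515.
W₁ = η₁·Q_H = 0.3515 × 9120 = 3210 W.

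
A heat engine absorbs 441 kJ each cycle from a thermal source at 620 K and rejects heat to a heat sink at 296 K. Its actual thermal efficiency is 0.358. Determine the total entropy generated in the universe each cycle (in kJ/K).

W = η·Q_H = 0.358 × 441 = 157.9 kJ, so Q_C = Q_H − W = 283.1 kJ.
Entropy balance on the reservoirs: −Q_H/T_H = -0.7113 kJ/K, +Q_C/T_C = 0.9565 kJ/K.
ΔS_univ = −Q_H/T_H + Q_C/T_C = 0.2452 kJ/K (> 0, since η = 0.358 < η_Carnot = 0.523).

ΔS_univ ≈ 0.2452 kJ/K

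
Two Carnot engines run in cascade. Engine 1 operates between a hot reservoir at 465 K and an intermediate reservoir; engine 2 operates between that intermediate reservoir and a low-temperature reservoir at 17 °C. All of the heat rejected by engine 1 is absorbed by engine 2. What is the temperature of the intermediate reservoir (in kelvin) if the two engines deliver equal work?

T_C = 17 °C → 17 + 273.15 = 290.15 K.
For reversible stages Q_m = Q_H·(T_m/T_H). Setting W₁ = Q_H(1 − T_m/T_H) equal to W₂ = Q_m(1 − T_C/T_m) = Q_H·(T_m − T_C)/T_H gives T_H − T_m = T_m − T_C, so T_m = (T_H + T_C)/2 = (465.00 + 290.15)/2 = 377.6 K.

T_m ≈ 377.6 K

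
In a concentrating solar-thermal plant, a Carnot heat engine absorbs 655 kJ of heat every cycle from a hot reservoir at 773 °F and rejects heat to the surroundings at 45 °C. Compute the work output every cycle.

W ≈ 350.7 kJ

T_H = 773 °F → (773 − 32) × 5/9 = 411.67 °C = 684.82 K.
T_C = 45 °C → 45 + 273.15 = 318.15 K.
The Carnot efficiency is η = 1 − T_C/T_H = 1 − 318.15/684.82 = 0.5354.
W = η·Q_H = 0.5354 × 655 = 350.7 kJ.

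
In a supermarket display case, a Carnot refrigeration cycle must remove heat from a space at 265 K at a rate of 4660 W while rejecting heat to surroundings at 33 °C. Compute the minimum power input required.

T_H = 33 °C → 33 + 273.15 = 306.15 K.
For a reversible refrigerator, COP_R = T_C/(T_H − T_C) = 265.00/41.15 = 6.4399.
W = Q_C/COP_R = 4660/6.4399 = 724 W.

Ẇ_in ≈ 724 W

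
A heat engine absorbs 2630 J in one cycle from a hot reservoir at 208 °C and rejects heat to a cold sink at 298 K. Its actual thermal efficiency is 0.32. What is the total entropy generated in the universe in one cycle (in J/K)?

ΔS_univ ≈ 0.535 J/K

T_H = 208 °C → 208 + 273.15 = 481.15 K.
W = η·Q_H = 0.32 × 2630 = 841.6 J, so Q_C = Q_H − W = 1788 J.
The hot reservoir loses entropy Q_H/T_H = 2630/481.15 = 5.466 J/K; the cold reservoir gains Q_C/T_C = 1788/298.00 = 6.001 J/K.
ΔS_univ = −Q_H/T_H + Q_C/T_C = 0.535 J/K (> 0, since η = 0.32 < η_Carnot = 0.381).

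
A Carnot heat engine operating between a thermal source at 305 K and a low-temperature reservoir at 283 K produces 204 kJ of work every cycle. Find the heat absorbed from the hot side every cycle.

Q_H ≈ 2830 kJ

η_rev = 1 − T_C/T_H = 1 − 283.00/305.00 = 0.0721.
Q_H = W/η = 204/0.0721 = 2830 kJ.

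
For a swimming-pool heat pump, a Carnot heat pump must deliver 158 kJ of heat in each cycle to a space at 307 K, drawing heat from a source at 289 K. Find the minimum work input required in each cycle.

COP_HP = T_H/(T_H − T_C) = 307.00/18.00 = 17.0556.
W = Q_H/COP_HP = 158/17.0556 = 9.26 kJ.

W_in ≈ 9.26 kJ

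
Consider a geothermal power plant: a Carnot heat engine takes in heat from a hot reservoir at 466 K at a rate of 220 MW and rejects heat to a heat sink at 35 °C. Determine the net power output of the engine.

T_C = 35 °C → 35 + 273.15 = 308.15 K.
η_rev = 1 − T_C/T_H = 1 − 308.15/466.00 = 0.3387.
W = η·Q_H = 0.3387 × 220 = 74.5 MW.

Ẇ ≈ 74.5 MW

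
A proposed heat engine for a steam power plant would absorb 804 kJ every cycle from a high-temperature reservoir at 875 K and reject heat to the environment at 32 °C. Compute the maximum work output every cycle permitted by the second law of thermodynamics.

W_max ≈ 523.6 kJ

T_C = 32 °C → 32 + 273.15 = 305.15 K.
No engine can exceed the Carnot limit: η_max = 1 − T_C/T_H = 1 − 305.15/875.00 = 0.6513.
W_max = η_max · Q_H = 0.6513 × 804 = 523.6 kJ.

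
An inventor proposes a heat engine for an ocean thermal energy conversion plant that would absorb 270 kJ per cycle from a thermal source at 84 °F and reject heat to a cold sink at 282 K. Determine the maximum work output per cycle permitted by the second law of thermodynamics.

W_max ≈ 17.9 kJ

T_H = 84 °F → (84 − 32) × 5/9 = 28.89 °C = 302.04 K.
By the Carnot theorem, η_max = 1 − T_C/T_H = 1 − 282.00/302.04 = 0.0663.
W_max = η_max · Q_H = 0.0663 × 270 = 17.9 kJ.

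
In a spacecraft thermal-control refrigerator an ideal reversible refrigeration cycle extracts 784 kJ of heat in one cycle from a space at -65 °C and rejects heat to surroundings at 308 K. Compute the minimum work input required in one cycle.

W_in ≈ 376 kJ

T_C = -65 °C → -65 + 273.15 = 208.15 K.
The reversible coefficient of performance is COP_R = T_C/(T_H − T_C) = 208.15/99.85 = 2.0846.
W = Q_C/COP_R = 784/2.0846 = 376 kJ.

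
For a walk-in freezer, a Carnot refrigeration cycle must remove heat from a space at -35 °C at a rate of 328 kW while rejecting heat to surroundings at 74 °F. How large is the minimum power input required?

Ẇ_in ≈ 80.34 kW

T_H = 74 °F → (74 − 32) × 5/9 = 23.33 °C = 296.48 K.
T_C = -35 °C → -35 + 273.15 = 238.15 K.
The reversible coefficient of performance is COP_R = T_C/(T_H − T_C) = 238.15/58.33 = 4.0826.
W = Q_C/COP_R = 328/4.0826 = 80.34 kW.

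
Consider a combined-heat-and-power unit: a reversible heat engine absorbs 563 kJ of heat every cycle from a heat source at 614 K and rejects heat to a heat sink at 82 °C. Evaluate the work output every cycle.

T_C = 82 °C → 82 + 273.15 = 355.15 K.
Since the cycle is reversible, η = 1 − T_C/T_H = 1 − 355.15/614.00 = 0.4216.
W = η·Q_H = 0.4216 × 563 = 237.3 kJ.

W ≈ 237.3 kJ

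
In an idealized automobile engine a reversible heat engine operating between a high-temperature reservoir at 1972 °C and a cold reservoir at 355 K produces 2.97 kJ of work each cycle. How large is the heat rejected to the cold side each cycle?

T_H = 1972 °C → 1972 + 273.15 = 2245.15 K.
Since the cycle is reversible, η = 1 − T_C/T_H = 1 − 355.00/2245.15 = 0.8419.
Since Q_C/Q_H = T_C/T_H and Q_H = W/η, Q_C = W·T_C/(T_H − T_C) = 2.97 × 355.00/1890.15 = 0.558 kJ.

Q_C ≈ 0.558 kJ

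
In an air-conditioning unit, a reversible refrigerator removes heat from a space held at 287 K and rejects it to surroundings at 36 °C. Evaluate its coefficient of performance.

T_H = 36 °C → 36 + 273.15 = 309.15 K.
For a reversible refrigerator, COP_R = T_C/(T_H − T_C) = 287.00/(309.15 − 287.00) = 12.96.

COP_R ≈ 12.96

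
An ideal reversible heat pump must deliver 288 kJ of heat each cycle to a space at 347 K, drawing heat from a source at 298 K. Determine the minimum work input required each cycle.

W_in ≈ 40.7 kJ

The Carnot heat-pump COP is COP_HP = T_H/(T_H − T_C) = 347.00/49.00 = 7.0816.
W = Q_H/COP_HP = 288/7.0816 = 40.7 kJ.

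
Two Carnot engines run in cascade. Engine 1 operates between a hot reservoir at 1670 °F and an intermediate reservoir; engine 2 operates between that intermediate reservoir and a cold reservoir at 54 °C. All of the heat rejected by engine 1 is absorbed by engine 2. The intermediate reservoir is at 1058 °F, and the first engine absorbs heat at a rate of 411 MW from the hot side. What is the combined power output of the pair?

T_H = 1670 °F → (1670 − 32) × 5/9 = 910.00 °C = 1183.15 K.
T_C = 54 °C → 54 + 273.15 = 327.15 K.
Two reversible stages in series are equivalent to a single Carnot engine between T_H and T_C, so η_total = 1 − T_C/T_H = 1 − 327.15/1183.15 = 0.7235.
W_total = η_total · Q_H = 0.7235 × 411 = 297 MW.

Ẇ_total ≈ 297 MW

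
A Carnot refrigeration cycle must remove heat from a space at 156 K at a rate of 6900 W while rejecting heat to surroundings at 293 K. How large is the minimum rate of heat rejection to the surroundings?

Q̇_H ≈ 13000 W

For a reversible cycle Q_H/Q_C = T_H/T_C, so Q_H = Q_C·T_H/T_C = 6900 × 293.00/156.00 = 13000 W.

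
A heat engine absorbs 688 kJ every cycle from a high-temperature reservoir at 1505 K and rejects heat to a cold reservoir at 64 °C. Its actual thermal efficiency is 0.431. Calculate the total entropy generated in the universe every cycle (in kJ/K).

T_C = 64 °C → 64 + 273.15 = 337.15 K.
W = η·Q_H = 0.431 × 688 = 296.5 kJ, so Q_C = Q_H − W = 391.5 kJ.
Reservoir entropy changes: ΔS_H = −Q_H/T_H = −688/1505.00 = -0.4571 kJ/K and ΔS_C = +Q_C/T_C = 391.5/337.15 = 1.161 kJ/K.
ΔS_univ = −Q_H/T_H + Q_C/T_C = 0.704 kJ/K (> 0, since η = 0.431 < η_Carnot = 0.776).

ΔS_univ ≈ 0.704 kJ/K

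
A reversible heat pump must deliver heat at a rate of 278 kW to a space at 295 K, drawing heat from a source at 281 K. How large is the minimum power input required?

Reversible heating COP: COP_HP = T_H/(T_H − T_C) = 295.00/14.00 = 21.0714.
W = Q_H/COP_HP = 278/21.0714 = 13.2 kW.

Ẇ_in ≈ 13.2 kW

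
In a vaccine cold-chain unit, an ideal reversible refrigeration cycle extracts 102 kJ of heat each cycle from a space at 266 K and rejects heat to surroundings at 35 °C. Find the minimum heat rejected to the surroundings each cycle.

Q_H ≈ 118 kJ

T_H = 35 °C → 35 + 273.15 = 308.15 K.
For a reversible cycle Q_H/Q_C = T_H/T_C, so Q_H = Q_C·T_H/T_C = 102 × 308.15/266.00 = 118 kJ.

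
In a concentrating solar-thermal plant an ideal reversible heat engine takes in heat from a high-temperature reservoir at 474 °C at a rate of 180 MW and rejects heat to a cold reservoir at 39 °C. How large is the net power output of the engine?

T_H = 474 °C → 474 + 273.15 = 747.15 K.
T_C = 39 °C → 39 + 273.15 = 312.15 K.
Carnot efficiency: η = 1 − T_C/T_H = 1 − 312.15/747.15 = 0.5822.
W = η·Q_H = 0.5822 × 180 = 105 MW.

Ẇ ≈ 105 MW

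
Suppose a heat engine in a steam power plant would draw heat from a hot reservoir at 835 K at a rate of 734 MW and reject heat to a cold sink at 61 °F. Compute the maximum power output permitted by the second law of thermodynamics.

Ẇ_max ≈ 480 MW

T_C = 61 °F → (61 − 32) × 5/9 = 16.11 °C = 289.26 K.
By the Carnot theorem, η_max = 1 − T_C/T_H = 1 − 289.26/835.00 = 0.6536.
W_max = η_max · Q_H = 0.6536 × 734 = 480 MW.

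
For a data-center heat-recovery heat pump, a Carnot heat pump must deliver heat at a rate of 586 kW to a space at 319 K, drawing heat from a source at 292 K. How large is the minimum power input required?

Ẇ_in ≈ 49.60 kW

Reversible heating COP: COP_HP = T_H/(T_H − T_C) = 319.00/27.00 = 11.8148.
W = Q_H/COP_HP = 586/11.8148 = 49.60 kW.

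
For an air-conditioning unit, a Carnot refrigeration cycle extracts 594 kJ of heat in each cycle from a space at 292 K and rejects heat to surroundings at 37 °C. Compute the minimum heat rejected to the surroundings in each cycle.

T_H = 37 °C → 37 + 273.15 = 310.15 K.
For a reversible cycle Q_H/Q_C = T_H/T_C, so Q_H = Q_C·T_H/T_C = 594 × 310.15/292.00 = 631 kJ.

Q_H ≈ 631 kJ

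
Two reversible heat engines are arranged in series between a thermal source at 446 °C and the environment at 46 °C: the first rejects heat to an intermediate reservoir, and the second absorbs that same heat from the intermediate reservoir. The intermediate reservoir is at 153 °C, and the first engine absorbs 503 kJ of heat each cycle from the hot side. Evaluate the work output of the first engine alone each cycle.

W₁ ≈ 205 kJ

T_H = 446 °C → 446 + 273.15 = 719.15 K.
T_C = 46 °C → 46 + 273.15 = 319.15 K.
T_m = 153 °C → 153 + 273.15 = 426.15 K.
First-stage efficiency η₁ = 1 − T_m/T_H = 1 − 426.15/719.15 = 0.4074.
W₁ = η₁·Q_H = 0.4074 × 503 = 205 kJ.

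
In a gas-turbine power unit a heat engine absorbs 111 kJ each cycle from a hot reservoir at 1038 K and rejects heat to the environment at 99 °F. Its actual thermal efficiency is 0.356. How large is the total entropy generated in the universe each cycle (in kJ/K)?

T_C = 99 °F → (99 − 32) × 5/9 = 37.22 °C = 310.37 K.
W = η·Q_H = 0.356 × 111 = 39.52 kJ, so Q_C = Q_H − W = 71.48 kJ.
Entropy balance on the reservoirs: −Q_H/T_H = -0.1069 kJ/K, +Q_C/T_C = 0.2303 kJ/K.
ΔS_univ = −Q_H/T_H + Q_C/T_C = 0.123 kJ/K (> 0, since η = 0.356 < η_Carnot = 0.701).

ΔS_univ ≈ 0.123 kJ/K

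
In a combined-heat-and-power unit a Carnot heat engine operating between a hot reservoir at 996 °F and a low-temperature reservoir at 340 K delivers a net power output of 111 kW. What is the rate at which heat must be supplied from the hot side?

T_H = 996 °F → (996 − 32) × 5/9 = 535.56 °C = 808.71 K.
For a reversible engine, η = 1 − T_C/T_H = 1 − 340.00/808.71 = 0.5796.
Q_H = W/η = 111/0.5796 = 192 kW.

Q̇_H ≈ 192 kW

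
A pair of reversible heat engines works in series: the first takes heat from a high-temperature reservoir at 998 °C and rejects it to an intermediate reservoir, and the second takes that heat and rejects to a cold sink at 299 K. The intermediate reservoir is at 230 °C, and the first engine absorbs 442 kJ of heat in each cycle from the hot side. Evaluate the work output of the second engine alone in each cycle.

W₂ ≈ 71.0 kJ

T_H = 998 °C → 998 + 273.15 = 1271.15 K.
T_m = 230 °C → 230 + 273.15 = 503.15 K.
Heat entering the second stage: Q_m = Q_H·(T_m/T_H) = 442 × 503.15/1271.15 = 175 kJ.
Second-stage efficiency η₂ = 1 − T_C/T_m = 1 − 299.00/503.15 = 0.4057, so W₂ = η₂·Q_m = 71.0 kJ.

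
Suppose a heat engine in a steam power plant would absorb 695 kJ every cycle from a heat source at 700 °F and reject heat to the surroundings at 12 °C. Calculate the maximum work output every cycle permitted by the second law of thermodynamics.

T_H = 700 °F → (700 − 32) × 5/9 = 371.11 °C = 644.26 K.
T_C = 12 °C → 12 + 273.15 = 285.15 K.
The second-law ceiling is the Carnot efficiency, η_max = 1 − T_C/T_H = 1 − 285.15/644.26 = 0.5574.
W_max = η_max · Q_H = 0.5574 × 695 = 387 kJ.

W_max ≈ 387 kJ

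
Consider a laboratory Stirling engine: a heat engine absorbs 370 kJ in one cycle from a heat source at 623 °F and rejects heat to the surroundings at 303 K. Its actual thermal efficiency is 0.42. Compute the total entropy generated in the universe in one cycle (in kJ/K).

ΔS_univ ≈ 0.0931 kJ/K

T_H = 623 °F → (623 − 32) × 5/9 = 328.33 °C = 601.48 K.
W = η·Q_H = 0.42 × 370 = 155.4 kJ, so Q_C = Q_H − W = 214.6 kJ.
Reservoir entropy changes: ΔS_H = −Q_H/T_H = −370/601.48 = -0.6151 kJ/K and ΔS_C = +Q_C/T_C = 214.6/303.00 = 0.7083 kJ/K.
ΔS_univ = −Q_H/T_H + Q_C/T_C = 0.0931 kJ/K (> 0, since η = 0.42 < η_Carnot = 0.496).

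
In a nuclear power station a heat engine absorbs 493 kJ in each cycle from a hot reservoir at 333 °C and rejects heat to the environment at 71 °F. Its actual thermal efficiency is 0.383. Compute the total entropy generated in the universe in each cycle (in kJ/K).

ΔS_univ ≈ 0.2184 kJ/K

T_H = 333 °C → 333 + 273.15 = 606.15 K.
T_C = 71 °F → (71 − 32) × 5/9 = 21.67 °C = 294.82 K.
W = η·Q_H = 0.383 × 493 = 188.8 kJ, so Q_C = Q_H − W = 304.2 kJ.
Reservoir entropy changes: ΔS_H = −Q_H/T_H = −493/606.15 = -0.8133 kJ/K and ΔS_C = +Q_C/T_C = 304.2/294.82 = 1.032 kJ/K.
ΔS_univ = −Q_H/T_H + Q_C/T_C = 0.2184 kJ/K (> 0, since η = 0.383 < η_Carnot = 0.514).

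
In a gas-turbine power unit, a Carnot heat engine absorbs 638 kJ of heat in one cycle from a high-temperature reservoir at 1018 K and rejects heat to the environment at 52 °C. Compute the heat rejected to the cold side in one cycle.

Q_C ≈ 204 kJ

T_C = 52 °C → 52 + 273.15 = 325.15 K.
η_rev = 1 − T_C/T_H = 1 − 325.15/1018.00 = 0.6806.
For a reversible cycle Q_C/Q_H = T_C/T_H, so Q_C = 638 × 325.15/1018.00 = 204 kJ.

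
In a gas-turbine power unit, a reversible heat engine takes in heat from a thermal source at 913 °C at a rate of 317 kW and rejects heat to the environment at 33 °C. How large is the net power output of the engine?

Ẇ ≈ 235 kW

T_H = 913 °C → 913 + 273.15 = 1186.15 K.
T_C = 33 °C → 33 + 273.15 = 306.15 K.
η_rev = 1 − T_C/T_H = 1 − 306.15/1186.15 = 0.7419.
W = η·Q_H = 0.7419 × 317 = 235 kW.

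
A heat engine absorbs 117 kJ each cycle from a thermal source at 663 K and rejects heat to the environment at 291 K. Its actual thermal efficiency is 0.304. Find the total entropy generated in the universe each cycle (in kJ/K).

ΔS_univ ≈ 0.1034 kJ/K

W = η·Q_H = 0.304 × 117 = 35.57 kJ, so Q_C = Q_H − W = 81.43 kJ.
Reservoir entropy changes: ΔS_H = −Q_H/T_H = −117/663.00 = -0.1765 kJ/K and ΔS_C = +Q_C/T_C = 81.43/291.00 = 0.2798 kJ/K.
ΔS_univ = −Q_H/T_H + Q_C/T_C = 0.1034 kJ/K (> 0, since η = 0.304 < η_Carnot = 0.561).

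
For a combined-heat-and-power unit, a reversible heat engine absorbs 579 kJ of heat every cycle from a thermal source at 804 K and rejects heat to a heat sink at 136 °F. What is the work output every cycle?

W ≈ 340.7 kJ

T_C = 136 °F → (136 − 32) × 5/9 = 57.78 °C = 330.93 K.
Since the cycle is reversible, η = 1 − T_C/T_H = 1 − 330.93/804.00 = 0.5884.
W = η·Q_H = 0.5884 × 579 = 340.7 kJ.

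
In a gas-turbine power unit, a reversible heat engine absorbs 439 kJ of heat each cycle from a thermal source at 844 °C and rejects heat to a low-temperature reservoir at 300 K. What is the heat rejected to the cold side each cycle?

Q_C ≈ 117.9 kJ

T_H = 844 °C → 844 + 273.15 = 1117.15 K.
Carnot efficiency: η = 1 − T_C/T_H = 1 − 300.00/1117.15 = 0.7315.
For a reversible cycle Q_C/Q_H = T_C/T_H, so Q_C = 439 × 300.00/1117.15 = 117.9 kJ.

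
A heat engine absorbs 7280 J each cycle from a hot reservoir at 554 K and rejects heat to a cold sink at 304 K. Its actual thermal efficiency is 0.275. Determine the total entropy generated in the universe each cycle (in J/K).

W = η·Q_H = 0.275 × 7280 = 2002 J, so Q_C = Q_H − W = 5278 J.
Entropy balance on the reservoirs: −Q_H/T_H = -13.14 J/K, +Q_C/T_C = 17.36 J/K.
ΔS_univ = −Q_H/T_H + Q_C/T_C = 4.22 J/K (> 0, since η = 0.275 < η_Carnot = 0.451).

ΔS_univ ≈ 4.22 J/K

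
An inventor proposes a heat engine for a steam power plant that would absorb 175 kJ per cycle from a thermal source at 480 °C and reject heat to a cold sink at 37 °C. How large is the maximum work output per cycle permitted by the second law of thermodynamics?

W_max ≈ 102.9 kJ

T_H = 480 °C → 480 + 273.15 = 753.15 K.
T_C = 37 °C → 37 + 273.15 = 310.15 K.
By the Carnot theorem, η_max = 1 − T_C/T_H = 1 − 310.15/753.15 = 0.5882.
W_max = η_max · Q_H = 0.5882 × 175 = 102.9 kJ.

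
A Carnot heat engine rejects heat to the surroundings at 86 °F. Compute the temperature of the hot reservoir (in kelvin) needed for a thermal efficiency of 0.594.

T_H ≈ 747 K

T_C = 86 °F → (86 − 32) × 5/9 = 30.00 °C = 303.15 K.
From η = 1 − T_C/T_H, solving for T_H gives T_H = T_C/(1 − η) = 303.15/(1 − 0.594) = 747 K.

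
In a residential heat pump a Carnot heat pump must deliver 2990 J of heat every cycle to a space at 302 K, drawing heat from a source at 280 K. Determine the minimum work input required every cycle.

COP_HP = T_H/(T_H − T_C) = 302.00/22.00 = 13.7273.
W = Q_H/COP_HP = 2990/13.7273 = 218 J.

W_in ≈ 218 J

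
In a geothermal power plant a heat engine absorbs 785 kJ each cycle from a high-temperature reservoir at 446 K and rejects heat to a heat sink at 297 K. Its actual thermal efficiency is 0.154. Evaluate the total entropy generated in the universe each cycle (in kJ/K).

ΔS_univ ≈ 0.476 kJ/K

W = η·Q_H = 0.154 × 785 = 120.9 kJ, so Q_C = Q_H − W = 664.1 kJ.
Entropy balance on the reservoirs: −Q_H/T_H = -1.760 kJ/K, +Q_C/T_C = 2.236 kJ/K.
ΔS_univ = −Q_H/T_H + Q_C/T_C = 0.476 kJ/K (> 0, since η = 0.154 < η_Carnot = 0.334).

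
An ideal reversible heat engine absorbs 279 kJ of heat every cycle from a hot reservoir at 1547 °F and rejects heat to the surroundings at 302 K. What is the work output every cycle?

W ≈ 203.4 kJ

T_H = 1547 °F → (1547 − 32) × 5/9 = 841.67 °C = 1114.82 K.
Since the cycle is reversible, η = 1 − T_C/T_H = 1 − 302.00/1114.82 = 0.7291.
W = η·Q_H = 0.7291 × 279 = 203.4 kJ.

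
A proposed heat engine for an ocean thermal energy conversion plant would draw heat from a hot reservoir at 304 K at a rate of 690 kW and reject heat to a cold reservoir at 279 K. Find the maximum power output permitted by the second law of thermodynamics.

Ẇ_max ≈ 56.7 kW

By the Carnot theorem, η_max = 1 − T_C/T_H = 1 − 279.00/304.00 = 0.0822.
W_max = η_max · Q_H = 0.0822 × 690 = 56.7 kW.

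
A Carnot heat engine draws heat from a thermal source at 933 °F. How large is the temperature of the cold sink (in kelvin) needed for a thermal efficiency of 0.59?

T_C ≈ 317.2 K

T_H = 933 °F → (933 − 32) × 5/9 = 500.56 °C = 773.71 K.
From η = 1 − T_C/T_H, T_C = T_H·(1 − η) = 773.71 × (1 − 0.59) = 317.2 K.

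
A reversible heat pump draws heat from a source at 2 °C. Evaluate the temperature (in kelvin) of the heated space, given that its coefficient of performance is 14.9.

T_C = 2 °C → 2 + 273.15 = 275.15 K.
COP_HP = T_H/(T_H − T_C) ⇒ T_H = T_C·COP_HP/(COP_HP − 1) = 275.15 × 14.9/(14.9 − 1) = 295 K.

T_H ≈ 295 K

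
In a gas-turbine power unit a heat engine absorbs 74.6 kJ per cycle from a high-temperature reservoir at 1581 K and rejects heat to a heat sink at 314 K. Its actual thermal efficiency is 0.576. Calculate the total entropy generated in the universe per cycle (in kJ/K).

W = η·Q_H = 0.576 × 74.6 = 42.97 kJ, so Q_C = Q_H − W = 31.63 kJ.
Entropy balance on the reservoirs: −Q_H/T_H = -0.04719 kJ/K, +Q_C/T_C = 0.1007 kJ/K.
ΔS_univ = −Q_H/T_H + Q_C/T_C = 0.05355 kJ/K (> 0, since η = 0.576 < η_Carnot = 0.801).

ΔS_univ ≈ 0.05355 kJ/K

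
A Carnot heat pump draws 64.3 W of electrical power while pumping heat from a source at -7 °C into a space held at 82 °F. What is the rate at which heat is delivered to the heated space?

T_H = 82 °F → (82 − 32) × 5/9 = 27.78 °C = 300.93 K.
T_C = -7 °C → -7 + 273.15 = 266.15 K.
COP_HP = T_H/(T_H − T_C) = 300.93/34.78 = 8.6529.
Q_H = COP_HP · W = 8.6529 × 64.3 = 556 W.

Q̇_H ≈ 556 W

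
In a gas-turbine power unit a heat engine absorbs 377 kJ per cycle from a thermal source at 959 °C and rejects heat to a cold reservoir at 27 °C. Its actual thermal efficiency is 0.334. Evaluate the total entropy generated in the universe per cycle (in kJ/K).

T_H = 959 °C → 959 + 273.15 = 1232.15 K.
T_C = 27 °C → 27 + 273.15 = 300.15 K.
W = η·Q_H = 0.334 × 377 = 125.9 kJ, so Q_C = Q_H − W = 251.1 kJ.
Reservoir entropy changes: ΔS_H = −Q_H/T_H = −377/1232.15 = -0.3060 kJ/K and ΔS_C = +Q_C/T_C = 251.1/300.15 = 0.8365 kJ/K.
ΔS_univ = −Q_H/T_H + Q_C/T_C = 0.5306 kJ/K (> 0, since η = 0.334 < η_Carnot = 0.756).

ΔS_univ ≈ 0.5306 kJ/K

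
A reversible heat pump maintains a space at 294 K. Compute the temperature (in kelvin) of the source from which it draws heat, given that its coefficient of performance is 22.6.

T_C ≈ 281 K

COP_HP = T_H/(T_H − T_C) ⇒ T_C = T_H·(COP_HP − 1)/COP_HP = 294.00 × (22.6 − 1)/22.6 = 281 K.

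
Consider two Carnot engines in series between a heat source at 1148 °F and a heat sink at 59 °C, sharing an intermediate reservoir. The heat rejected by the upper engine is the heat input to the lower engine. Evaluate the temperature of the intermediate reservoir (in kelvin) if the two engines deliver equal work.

T_m ≈ 612.6 K

T_H = 1148 °F → (1148 − 32) × 5/9 = 620.00 °C = 893.15 K.
T_C = 59 °C → 59 + 273.15 = 332.15 K.
For reversible stages Q_m = Q_H·(T_m/T_H). Setting W₁ = Q_H(1 − T_m/T_H) equal to W₂ = Q_m(1 − T_C/T_m) = Q_H·(T_m − T_C)/T_H gives T_H − T_m = T_m − T_C, so T_m = (T_H + T_C)/2 = (893.15 + 332.15)/2 = 612.6 K.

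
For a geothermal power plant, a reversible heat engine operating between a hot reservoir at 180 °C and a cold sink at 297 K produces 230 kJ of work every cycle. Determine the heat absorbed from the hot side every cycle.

Q_H ≈ 667 kJ

T_H = 180 °C → 180 + 273.15 = 453.15 K.
Since the cycle is reversible, η = 1 − T_C/T_H = 1 − 297.00/453.15 = 0.3446.
Q_H = W/η = 230/0.3446 = 667 kJ.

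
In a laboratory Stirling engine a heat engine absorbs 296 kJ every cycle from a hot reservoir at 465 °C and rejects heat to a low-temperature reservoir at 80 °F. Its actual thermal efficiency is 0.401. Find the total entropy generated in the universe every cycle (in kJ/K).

T_H = 465 °C → 465 + 273.15 = 738.15 K.
T_C = 80 °F → (80 − 32) × 5/9 = 26.67 °C = 299.82 K.
W = η·Q_H = 0.401 × 296 = 118.7 kJ, so Q_C = Q_H − W = 177.3 kJ.
Entropy balance on the reservoirs: −Q_H/T_H = -0.4010 kJ/K, +Q_C/T_C = 0.5914 kJ/K.
ΔS_univ = −Q_H/T_H + Q_C/T_C = 0.190 kJ/K (> 0, since η = 0.401 < η_Carnot = 0.594).

ΔS_univ ≈ 0.190 kJ/K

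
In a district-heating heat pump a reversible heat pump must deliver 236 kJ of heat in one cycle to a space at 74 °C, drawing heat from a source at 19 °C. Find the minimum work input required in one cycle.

W_in ≈ 37.4 kJ

T_H = 74 °C → 74 + 273.15 = 347.15 K.
T_C = 19 °C → 19 + 273.15 = 292.15 K.
COP_HP = T_H/(T_H − T_C) = 347.15/55.00 = 6.3118.
W = Q_H/COP_HP = 236/6.3118 = 37.4 kJ.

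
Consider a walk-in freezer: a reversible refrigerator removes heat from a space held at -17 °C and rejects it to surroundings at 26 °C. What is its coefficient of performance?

T_H = 26 °C → 26 + 273.15 = 299.15 K.
T_C = -17 °C → -17 + 273.15 = 256.15 K.
The reversible coefficient of performance is COP_R = T_C/(T_H − T_C) = 256.15/(299.15 − 256.15) = 5.96.

COP_R ≈ 5.96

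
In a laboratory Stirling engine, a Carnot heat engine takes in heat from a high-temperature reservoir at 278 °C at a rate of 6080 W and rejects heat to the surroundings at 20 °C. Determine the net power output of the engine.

T_H = 278 °C → 278 + 273.15 = 551.15 K.
T_C = 20 °C → 20 + 273.15 = 293.15 K.
Since the cycle is reversible, η = 1 − T_C/T_H = 1 − 293.15/551.15 = 0.4681.
W = η·Q_H = 0.4681 × 6080 = 2850 W.

Ẇ ≈ 2850 W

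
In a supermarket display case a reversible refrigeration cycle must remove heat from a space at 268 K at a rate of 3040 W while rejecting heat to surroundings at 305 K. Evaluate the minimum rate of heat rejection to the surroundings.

For a reversible cycle Q_H/Q_C = T_H/T_C, so Q_H = Q_C·T_H/T_C = 3040 × 305.00/268.00 = 3460 W.

Q̇_H ≈ 3460 W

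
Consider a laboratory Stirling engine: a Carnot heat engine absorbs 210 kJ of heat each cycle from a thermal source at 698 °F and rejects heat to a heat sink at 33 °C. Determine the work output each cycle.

T_H = 698 °F → (698 − 32) × 5/9 = 370.00 °C = 643.15 K.
T_C = 33 °C → 33 + 273.15 = 306.15 K.
For a reversible engine, η = 1 − T_C/T_H = 1 − 306.15/643.15 = 0.5240.
W = η·Q_H = 0.5240 × 210 = 110 kJ.

W ≈ 110 kJ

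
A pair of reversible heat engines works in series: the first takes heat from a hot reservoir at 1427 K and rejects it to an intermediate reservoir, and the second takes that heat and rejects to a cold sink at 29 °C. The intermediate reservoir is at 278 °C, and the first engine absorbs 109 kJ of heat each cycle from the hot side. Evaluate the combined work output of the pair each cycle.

W_total ≈ 85.9 kJ

T_C = 29 °C → 29 + 273.15 = 302.15 K.
Two reversible stages in series are equivalent to a single Carnot engine between T_H and T_C, so η_total = 1 − T_C/T_H = 1 − 302.15/1427.00 = 0.7883.
W_total = η_total · Q_H = 0.7883 × 109 = 85.9 kJ.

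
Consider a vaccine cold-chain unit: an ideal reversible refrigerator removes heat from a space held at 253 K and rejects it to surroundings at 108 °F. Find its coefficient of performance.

COP_R ≈ 4.056

T_H = 108 °F → (108 − 32) × 5/9 = 42.22 °C = 315.37 K.
Carnot COP: COP_R = T_C/(T_H − T_C) = 253.00/(315.37 − 253.00) = 4.056.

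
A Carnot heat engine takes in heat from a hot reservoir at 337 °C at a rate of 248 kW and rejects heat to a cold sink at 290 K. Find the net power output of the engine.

Ẇ ≈ 130.1 kW

T_H = 337 °C → 337 + 273.15 = 610.15 K.
Carnot efficiency: η = 1 − T_C/T_H = 1 − 290.00/610.15 = 0.5247.
W = η·Q_H = 0.5247 × 248 = 130.1 kW.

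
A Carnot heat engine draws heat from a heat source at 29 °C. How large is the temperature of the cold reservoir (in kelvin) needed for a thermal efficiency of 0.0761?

T_C ≈ 279 K

T_H = 29 °C → 29 + 273.15 = 302.15 K.
From η = 1 − T_C/T_H, T_C = T_H·(1 − η) = 302.15 × (1 − 0.0761) = 279 K.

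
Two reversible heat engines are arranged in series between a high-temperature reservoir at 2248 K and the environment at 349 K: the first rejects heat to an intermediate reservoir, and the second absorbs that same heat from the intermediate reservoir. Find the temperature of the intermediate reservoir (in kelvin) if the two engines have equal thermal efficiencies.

Equal efficiencies require 1 − T_m/T_H = 1 − T_C/T_m, i.e. T_m/T_H = T_C/T_m, so T_m = √(T_H·T_C) = √(2248.00 × 349.00) = 886 K.

T_m ≈ 886 K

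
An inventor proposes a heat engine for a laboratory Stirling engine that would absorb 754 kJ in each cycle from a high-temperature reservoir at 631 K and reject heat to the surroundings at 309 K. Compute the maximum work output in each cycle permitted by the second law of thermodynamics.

W_max ≈ 385 kJ

The second-law ceiling is the Carnot efficiency, η_max = 1 − T_C/T_H = 1 − 309.00/631.00 = 0.5103.
W_max = η_max · Q_H = 0.5103 × 754 = 385 kJ.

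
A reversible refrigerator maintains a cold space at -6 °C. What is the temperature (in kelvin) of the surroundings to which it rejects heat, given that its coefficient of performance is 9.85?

T_H ≈ 294 K

T_C = -6 °C → -6 + 273.15 = 267.15 K.
COP_R = T_C/(T_H − T_C) ⇒ T_H = T_C·(1 + 1/COP_R) = 267.15 × (1 + 1/9.85) = 294 K.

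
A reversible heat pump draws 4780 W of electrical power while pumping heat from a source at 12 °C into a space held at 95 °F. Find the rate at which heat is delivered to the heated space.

T_H = 95 °F → (95 − 32) × 5/9 = 35.00 °C = 308.15 K.
T_C = 12 °C → 12 + 273.15 = 285.15 K.
The Carnot heat-pump COP is COP_HP = T_H/(T_H − T_C) = 308.15/23.00 = 13.3978.
Q_H = COP_HP · W = 13.3978 × 4780 = 64000 W.

Q̇_H ≈ 64000 W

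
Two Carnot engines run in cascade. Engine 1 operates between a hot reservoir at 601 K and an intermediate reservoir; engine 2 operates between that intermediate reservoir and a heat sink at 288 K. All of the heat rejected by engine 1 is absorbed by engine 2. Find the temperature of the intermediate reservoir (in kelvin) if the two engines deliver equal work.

T_m ≈ 444.5 K

For reversible stages Q_m = Q_H·(T_m/T_H). Setting W₁ = Q_H(1 − T_m/T_H) equal to W₂ = Q_m(1 − T_C/T_m) = Q_H·(T_m − T_C)/T_H gives T_H − T_m = T_m − T_C, so T_m = (T_H + T_C)/2 = (601.00 + 288.00)/2 = 444.5 K.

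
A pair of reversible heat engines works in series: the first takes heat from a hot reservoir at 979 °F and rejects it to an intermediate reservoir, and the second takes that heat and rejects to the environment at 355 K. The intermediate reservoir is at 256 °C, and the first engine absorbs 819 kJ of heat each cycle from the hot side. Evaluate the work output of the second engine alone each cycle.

W₂ ≈ 178 kJ

T_H = 979 °F → (979 − 32) × 5/9 = 526.11 °C = 799.26 K.
T_m = 256 °C → 256 + 273.15 = 529.15 K.
Heat entering the second stage: Q_m = Q_H·(T_m/T_H) = 819 × 529.15/799.26 = 542 kJ.
Second-stage efficiency η₂ = 1 − T_C/T_m = 1 − 355.00/529.15 = 0.3291, so W₂ = η₂·Q_m = 178 kJ.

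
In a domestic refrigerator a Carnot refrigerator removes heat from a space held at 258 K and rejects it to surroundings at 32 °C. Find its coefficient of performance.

COP_R ≈ 5.47

T_H = 32 °C → 32 + 273.15 = 305.15 K.
COP_R = T_C/(T_H − T_C) = 258.00/(305.15 − 258.00) = 5.47.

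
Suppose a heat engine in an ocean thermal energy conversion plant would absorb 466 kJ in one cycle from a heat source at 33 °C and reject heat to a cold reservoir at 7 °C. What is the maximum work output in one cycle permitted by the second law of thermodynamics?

T_H = 33 °C → 33 + 273.15 = 306.15 K.
T_C = 7 °C → 7 + 273.15 = 280.15 K.
By the Carnot theorem, η_max = 1 − T_C/T_H = 1 − 280.15/306.15 = 0.0849.
W_max = η_max · Q_H = 0.0849 × 466 = 39.6 kJ.

W_max ≈ 39.6 kJ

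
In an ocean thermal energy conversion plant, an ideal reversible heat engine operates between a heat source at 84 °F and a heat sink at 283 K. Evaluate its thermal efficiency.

η ≈ 0.0630

T_H = 84 °F → (84 − 32) × 5/9 = 28.89 °C = 302.04 K.
Since the cycle is reversible, η = 1 − T_C/T_H = 1 − 283.00/302.04 = 0.0630.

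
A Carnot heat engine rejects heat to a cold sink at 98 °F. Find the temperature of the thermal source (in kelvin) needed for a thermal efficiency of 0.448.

T_H ≈ 561 K

T_C = 98 °F → (98 − 32) × 5/9 = 36.67 °C = 309.82 K.
From η = 1 − T_C/T_H, solving for T_H gives T_H = T_C/(1 − η) = 309.82/(1 − 0.448) = 561 K.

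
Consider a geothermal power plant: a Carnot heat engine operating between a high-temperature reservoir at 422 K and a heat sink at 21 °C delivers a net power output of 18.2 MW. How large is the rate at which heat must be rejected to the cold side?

Q̇_C ≈ 41.9 MW

T_C = 21 °C → 21 + 273.15 = 294.15 K.
The Carnot efficiency is η = 1 − T_C/T_H = 1 − 294.15/422.00 = 0.3030.
Since Q_C/Q_H = T_C/T_H and Q_H = W/η, Q_C = W·T_C/(T_H − T_C) = 18.2 × 294.15/127.85 = 41.9 MW.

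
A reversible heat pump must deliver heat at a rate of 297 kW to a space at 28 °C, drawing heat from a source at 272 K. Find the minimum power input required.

Ẇ_in ≈ 28.7 kW

T_H = 28 °C → 28 + 273.15 = 301.15 K.
Reversible heating COP: COP_HP = T_H/(T_H − T_C) = 301.15/29.15 = 10.3310.
W = Q_H/COP_HP = 297/10.3310 = 28.7 kW.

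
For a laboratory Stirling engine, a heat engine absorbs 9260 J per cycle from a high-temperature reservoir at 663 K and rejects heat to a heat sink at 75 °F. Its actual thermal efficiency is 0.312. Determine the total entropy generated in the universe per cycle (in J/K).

ΔS_univ ≈ 7.481 J/K

T_C = 75 °F → (75 − 32) × 5/9 = 23.89 °C = 297.04 K.
W = η·Q_H = 0.312 × 9260 = 2889 J, so Q_C = Q_H − W = 6371 J.
Reservoir entropy changes: ΔS_H = −Q_H/T_H = −9260/663.00 = -13.97 J/K and ΔS_C = +Q_C/T_C = 6371/297.04 = 21.45 J/K.
ΔS_univ = −Q_H/T_H + Q_C/T_C = 7.481 J/K (> 0, since η = 0.312 < η_Carnot = 0.552).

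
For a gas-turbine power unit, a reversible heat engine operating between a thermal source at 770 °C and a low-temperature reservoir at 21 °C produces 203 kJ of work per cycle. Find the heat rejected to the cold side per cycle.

T_H = 770 °C → 770 + 273.15 = 1043.15 K.
T_C = 21 °C → 21 + 273.15 = 294.15 K.
Since the cycle is reversible, η = 1 − T_C/T_H = 1 − 294.15/1043.15 = 0.7180.
Since Q_C/Q_H = T_C/T_H and Q_H = W/η, Q_C = W·T_C/(T_H − T_C) = 203 × 294.15/749.00 = 79.72 kJ.

Q_C ≈ 79.72 kJ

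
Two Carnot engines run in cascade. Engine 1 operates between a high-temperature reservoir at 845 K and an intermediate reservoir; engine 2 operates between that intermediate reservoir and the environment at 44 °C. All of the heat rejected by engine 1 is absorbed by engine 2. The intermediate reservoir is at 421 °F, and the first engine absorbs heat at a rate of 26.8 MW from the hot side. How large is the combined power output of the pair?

T_C = 44 °C → 44 + 273.15 = 317.15 K.
Two reversible stages in series are equivalent to a single Carnot engine between T_H and T_C, so η_total = 1 − T_C/T_H = 1 − 317.15/845.00 = 0.6247.
W_total = η_total · Q_H = 0.6247 × 26.8 = 16.7 MW.

Ẇ_total ≈ 16.7 MW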